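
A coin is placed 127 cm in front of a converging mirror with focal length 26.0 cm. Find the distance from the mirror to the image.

32.7 cm

Mirror equation: 1/v = 1/f − 1/u = 1/(26.00) − 1/(127) = 0.03846 − 0.007874 = 0.03059, so v = 32.7 cm.
The image is real, inverted and reduced, in front of the mirror.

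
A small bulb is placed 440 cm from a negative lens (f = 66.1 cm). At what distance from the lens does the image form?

57.5 cm

For a negative lens, f = -66.1 cm.
Thin-lens equation: 1/q = 1/f − 1/p = 1/(-66.10) − 1/(440) = -0.01513 − 0.002273 = -0.01740, so q = -57.5 cm.
The image is virtual, upright and reduced, on the same side as the object.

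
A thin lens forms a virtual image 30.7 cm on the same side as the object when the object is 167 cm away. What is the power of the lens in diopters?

P = -2.66 D

Virtual image ⇒ d_i = −30.7 cm.
1/f = 1/d_o + 1/d_i = 1/(167) + 1/(-30.7) = -0.02659 cm⁻¹.
f = -37.61 cm = -0.3761 m, so P = 1/f = -2.66 D.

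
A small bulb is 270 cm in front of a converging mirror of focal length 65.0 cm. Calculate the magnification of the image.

1/d_i = 1/f − 1/d_o = 1/(65.00) − 1/(270) = 0.01168, so d_i = 85.61 cm.
m = −d_i/d_o = −(85.61)/(270) = -0.317.
The image is real, inverted and reduced, in front of the mirror.

m = -0.317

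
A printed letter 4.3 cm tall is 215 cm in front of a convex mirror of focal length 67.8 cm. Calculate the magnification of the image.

For a convex mirror, f = -67.8 cm.
1/d_i = 1/f − 1/d_o = 1/(-67.80) − 1/(215) = -0.01940, so d_i = -51.55 cm.
m = −d_i/d_o = −(-51.55)/(215) = +0.240.
The image is virtual, upright and reduced, behind the mirror.

m = +0.240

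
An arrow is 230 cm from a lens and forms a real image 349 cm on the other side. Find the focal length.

f = 139 cm (converging)

Real image ⇒ d_i = +349 cm.
1/f = 1/d_o + 1/d_i = 1/(230) + 1/(349) = 0.007213, so f = 139 cm.
Since f is positive, the lens is converging.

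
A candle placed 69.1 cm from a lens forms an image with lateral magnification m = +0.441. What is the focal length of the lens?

f = -54.5 cm (diverging)

m = −d_i/d_o ⇒ d_i = −m·d_o = −(+0.441)·(69.1) = -30.47 cm.
1/f = 1/d_o + 1/d_i = 1/(69.1) + 1/(-30.47) = -0.01835, so f = -54.5 cm.
Since f is negative, the lens is diverging.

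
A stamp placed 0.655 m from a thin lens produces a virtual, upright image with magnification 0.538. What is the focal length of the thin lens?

f = -0.763 m (diverging)

m = −d_i/d_o ⇒ d_i = −m·d_o = −(+0.538)·(0.655) = -0.3524 m.
1/f = 1/d_o + 1/d_i = 1/(0.655) + 1/(-0.3524) = -1.311, so f = -0.763 m.
Since f is negative, the thin lens is diverging.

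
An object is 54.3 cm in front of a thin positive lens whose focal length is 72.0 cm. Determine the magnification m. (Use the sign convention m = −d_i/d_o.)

m = +4.07

1/d_i = 1/f − 1/d_o = 1/(72.00) − 1/(54.3) = -0.004527, so d_i = -220.9 cm.
m = −d_i/d_o = −(-220.9)/(54.3) = +4.07.
The image is virtual, upright and enlarged, on the same side as the object.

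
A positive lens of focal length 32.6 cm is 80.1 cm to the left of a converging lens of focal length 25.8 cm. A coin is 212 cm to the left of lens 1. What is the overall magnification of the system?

Lens 1: 1/d_i1 = 1/(32.6) − 1/(212) = 0.02596, so d_i1 = 38.52 cm; m₁ = −d_i1/d_o1 = -0.1817.
d_o2 = 80.1 − (38.52) = 41.58 cm.
Lens 2: 1/d_i2 = 1/(25.8) − 1/(41.58) = 0.01471, so d_i2 = 67.98 cm; m₂ = −d_i2/d_o2 = -1.635.
m = m₁·m₂ = (-0.1817)(-1.635) = +0.297.

m = +0.297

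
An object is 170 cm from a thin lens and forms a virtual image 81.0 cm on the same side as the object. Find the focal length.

f = -155 cm (diverging)

Virtual image ⇒ d_i = −81.0 cm.
1/f = 1/d_o + 1/d_i = 1/(170) + 1/(-81.0) = -0.006463, so f = -155 cm.
Since f is negative, the thin lens is diverging.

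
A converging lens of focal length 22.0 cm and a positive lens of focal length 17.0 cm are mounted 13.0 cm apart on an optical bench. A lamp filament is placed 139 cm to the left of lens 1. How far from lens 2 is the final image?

7.41 cm

Lens 1: 1/d_i1 = 1/f₁ − 1/d_o1 = 1/(22.0) − 1/(139) = 0.03826, so d_i1 = 26.14 cm.
The intermediate image is 26.14 cm to the right of lens 1, which lies 13.14 cm to the right of lens 2 — a virtual object — so d_o2 = −13.14 cm.
Lens 2: 1/d_i2 = 1/f₂ − 1/d_o2 = 1/(17.0) − 1/(-13.14) = 0.1349, so d_i2 = 7.41 cm.
The final image is real, 7.41 cm to the right of lens 2 (overall magnification ≈ -0.11).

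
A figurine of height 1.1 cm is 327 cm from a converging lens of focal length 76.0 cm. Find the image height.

1/d_i = 1/f − 1/d_o = 1/(76.00) − 1/(327) = 0.01010, so d_i = 99.01 cm.
m = −d_i/d_o = -0.3028.
|h_i| = |m|·h_o = 0.3028 × 1.1 = 0.333 cm. The image is real, inverted and reduced, on the far side of the lens.

0.333 cm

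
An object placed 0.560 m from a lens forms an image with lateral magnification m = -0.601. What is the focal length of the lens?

f = 0.210 m (converging)

m = −d_i/d_o ⇒ d_i = −m·d_o = −(-0.601)·(0.560) = 0.3366 m.
1/f = 1/d_o + 1/d_i = 1/(0.560) + 1/(0.3366) = 4.757, so f = 0.210 m.
Since f is positive, the lens is converging.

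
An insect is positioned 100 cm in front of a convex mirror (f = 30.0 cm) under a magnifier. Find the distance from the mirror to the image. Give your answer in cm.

23.1 cm

For a convex mirror, f = -30.0 cm.
Mirror equation: 1/v = 1/f − 1/u = 1/(-30.00) − 1/(100) = -0.03333 − 0.01000 = -0.04333, so v = -23.1 cm.
The image is virtual, upright and reduced, behind the mirror.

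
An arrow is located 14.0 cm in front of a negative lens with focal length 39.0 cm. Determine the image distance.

10.3 cm

For a negative lens, f = -39.0 cm.
Lens equation: 1/s_i = 1/f − 1/s_o = 1/(-39.00) − 1/(14.0) = -0.02564 − 0.07143 = -0.09707, so s_i = -10.3 cm.
The image is virtual, upright and reduced, on the same side as the object.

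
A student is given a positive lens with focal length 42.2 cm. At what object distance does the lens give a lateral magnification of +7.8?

m = −d_i/d_o ⇒ d_i = −m·d_o.
1/f = 1/d_o + 1/d_i = 1/d_o − 1/(m·d_o) = (1 − 1/m)/d_o, so d_o = f(1 − 1/m) = (42.20)(1 − 1/(+7.8)) = 36.8 cm.

36.8 cm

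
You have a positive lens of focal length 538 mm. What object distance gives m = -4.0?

672 mm

m = −d_i/d_o ⇒ d_i = −m·d_o.
1/f = 1/d_o + 1/d_i = 1/d_o − 1/(m·d_o) = (1 − 1/m)/d_o, so d_o = f(1 − 1/m) = (538.0)(1 − 1/(-4.0)) = 672 mm.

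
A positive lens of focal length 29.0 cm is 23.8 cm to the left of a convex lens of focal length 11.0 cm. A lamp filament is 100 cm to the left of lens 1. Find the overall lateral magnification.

m = -0.160

Lens 1: 1/d_i1 = 1/(29.0) − 1/(100) = 0.02448, so d_i1 = 40.85 cm; m₁ = −d_i1/d_o1 = -0.4085.
d_o2 = 23.8 − (40.85) = -17.05 cm (virtual object).
Lens 2: 1/d_i2 = 1/(11.0) − 1/(-17.05) = 0.1496, so d_i2 = 6.686 cm; m₂ = −d_i2/d_o2 = +0.3922.
m = m₁·m₂ = (-0.4085)(+0.3922) = -0.160.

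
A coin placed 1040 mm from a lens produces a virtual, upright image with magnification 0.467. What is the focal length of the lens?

m = −d_i/d_o ⇒ d_i = −m·d_o = −(+0.467)·(1040) = -485.7 mm.
1/f = 1/d_o + 1/d_i = 1/(1040) + 1/(-485.7) = -0.001097, so f = -911 mm.
Since f is negative, the lens is diverging.

f = -911 mm (diverging)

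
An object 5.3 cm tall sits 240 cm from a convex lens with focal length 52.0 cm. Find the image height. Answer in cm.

1.47 cm

1/d_i = 1/f − 1/d_o = 1/(52.00) − 1/(240) = 0.01506, so d_i = 66.38 cm.
m = −d_i/d_o = -0.2766.
|h_i| = |m|·h_o = 0.2766 × 5.3 = 1.47 cm. The image is real, inverted and reduced, on the far side of the lens.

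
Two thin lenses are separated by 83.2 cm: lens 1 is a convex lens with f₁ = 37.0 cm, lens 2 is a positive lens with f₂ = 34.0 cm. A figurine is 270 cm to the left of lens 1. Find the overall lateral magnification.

m = +0.854

Lens 1: 1/d_i1 = 1/(37.0) − 1/(270) = 0.02332, so d_i1 = 42.88 cm; m₁ = −d_i1/d_o1 = -0.1588.
d_o2 = 83.2 − (42.88) = 40.32 cm.
Lens 2: 1/d_i2 = 1/(34.0) − 1/(40.32) = 0.004610, so d_i2 = 216.9 cm; m₂ = −d_i2/d_o2 = -5.380.
m = m₁·m₂ = (-0.1588)(-5.380) = +0.854.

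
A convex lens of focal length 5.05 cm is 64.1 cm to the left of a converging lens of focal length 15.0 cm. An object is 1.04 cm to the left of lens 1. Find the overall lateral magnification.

Lens 1: 1/d_i1 = 1/(5.05) − 1/(1.04) = -0.7635, so d_i1 = -1.310 cm; m₁ = −d_i1/d_o1 = +1.260.
d_o2 = 64.1 − (-1.310) = 65.41 cm.
Lens 2: 1/d_i2 = 1/(15.0) − 1/(65.41) = 0.05138, so d_i2 = 19.46 cm; m₂ = −d_i2/d_o2 = -0.2976.
m = m₁·m₂ = (+1.260)(-0.2976) = -0.375.

m = -0.375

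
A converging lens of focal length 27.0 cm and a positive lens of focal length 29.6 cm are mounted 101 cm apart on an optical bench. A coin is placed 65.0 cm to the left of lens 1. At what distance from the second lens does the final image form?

Lens 1: 1/d_i1 = 1/f₁ − 1/d_o1 = 1/(27.0) − 1/(65.0) = 0.02165, so d_i1 = 46.18 cm.
The intermediate image is 46.18 cm to the right of lens 1, which is 101 − (46.18) = 54.82 cm to the left of lens 2, so d_o2 = +54.82 cm.
Lens 2: 1/d_i2 = 1/f₂ − 1/d_o2 = 1/(29.6) − 1/(54.82) = 0.01554, so d_i2 = 64.3 cm.
The final image is real, 64.3 cm to the right of lens 2 (overall magnification ≈ 0.83).

64.3 cm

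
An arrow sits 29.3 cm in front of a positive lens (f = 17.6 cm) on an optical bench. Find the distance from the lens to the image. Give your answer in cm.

44.1 cm

Thin-lens equation: 1/q = 1/f − 1/p = 1/(17.60) − 1/(29.3) = 0.05682 − 0.03413 = 0.02269, so q = 44.1 cm.
The image is real, inverted and enlarged, on the far side of the lens.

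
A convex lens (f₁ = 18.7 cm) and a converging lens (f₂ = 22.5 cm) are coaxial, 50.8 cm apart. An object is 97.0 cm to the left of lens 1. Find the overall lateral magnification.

m = +1.05

Lens 1: 1/d_i1 = 1/(18.7) − 1/(97.0) = 0.04317, so d_i1 = 23.17 cm; m₁ = −d_i1/d_o1 = -0.2389.
d_o2 = 50.8 − (23.17) = 27.63 cm.
Lens 2: 1/d_i2 = 1/(22.5) − 1/(27.63) = 0.008252, so d_i2 = 121.2 cm; m₂ = −d_i2/d_o2 = -4.386.
m = m₁·m₂ = (-0.2389)(-4.386) = +1.05.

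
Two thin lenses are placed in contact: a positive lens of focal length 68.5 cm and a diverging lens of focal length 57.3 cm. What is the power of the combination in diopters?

P₁ = 1/f₁ = 1/(0.685 m) = +1.460 D; P₂ = 1/f₂ = 1/(-0.573 m) = -1.745 D.
For thin lenses in contact, P = P₁ + P₂ = (+1.460) + (-1.745) = -0.285 D.

P = -0.285 D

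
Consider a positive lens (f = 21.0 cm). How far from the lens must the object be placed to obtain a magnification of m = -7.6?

m = −d_i/d_o ⇒ d_i = −m·d_o.
1/f = 1/d_o + 1/d_i = 1/d_o − 1/(m·d_o) = (1 − 1/m)/d_o, so d_o = f(1 − 1/m) = (21.00)(1 − 1/(-7.6)) = 23.8 cm.

23.8 cm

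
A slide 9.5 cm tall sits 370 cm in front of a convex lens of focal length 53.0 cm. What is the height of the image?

1/d_i = 1/f − 1/d_o = 1/(53.00) − 1/(370) = 0.01617, so d_i = 61.86 cm.
m = −d_i/d_o = -0.1672.
|h_i| = |m|·h_o = 0.1672 × 9.5 = 1.59 cm. The image is real, inverted and reduced, on the far side of the lens.

1.59 cm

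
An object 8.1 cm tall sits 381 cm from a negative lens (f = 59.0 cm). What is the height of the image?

1.09 cm

For a negative lens, f = -59.0 cm.
1/d_i = 1/f − 1/d_o = 1/(-59.00) − 1/(381) = -0.01957, so d_i = -51.09 cm.
m = −d_i/d_o = +0.1341.
|h_i| = |m|·h_o = 0.1341 × 8.1 = 1.09 cm. The image is virtual, upright and reduced, on the same side as the object.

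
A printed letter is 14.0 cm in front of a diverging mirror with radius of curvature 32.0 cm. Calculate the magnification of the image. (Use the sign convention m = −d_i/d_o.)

f = R/2 = 32.0/2 = 16.00 cm; for a diverging mirror, f = -16.00 cm.
1/d_i = 1/f − 1/d_o = 1/(-16.00) − 1/(14.0) = -0.1339, so d_i = -7.467 cm.
m = −d_i/d_o = −(-7.467)/(14.0) = +0.533.
The image is virtual, upright and reduced, behind the mirror.

m = +0.533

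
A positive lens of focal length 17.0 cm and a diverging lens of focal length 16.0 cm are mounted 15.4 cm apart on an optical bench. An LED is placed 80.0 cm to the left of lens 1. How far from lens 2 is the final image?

Lens 1: 1/d_i1 = 1/f₁ − 1/d_o1 = 1/(17.0) − 1/(80.0) = 0.04632, so d_i1 = 21.59 cm.
The intermediate image is 21.59 cm to the right of lens 1, which lies 6.190 cm to the right of lens 2 — a virtual object — so d_o2 = −6.190 cm.
Lens 2 is diverging, so f₂ = −16.0 cm.
Lens 2: 1/d_i2 = 1/f₂ − 1/d_o2 = 1/(-16.0) − 1/(-6.190) = 0.09905, so d_i2 = 10.1 cm.
The final image is real, 10.1 cm to the right of lens 2 (overall magnification ≈ -0.44).

10.1 cm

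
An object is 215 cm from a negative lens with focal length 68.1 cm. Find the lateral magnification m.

For a negative lens, f = -68.1 cm.
1/d_i = 1/f − 1/d_o = 1/(-68.10) − 1/(215) = -0.01934, so d_i = -51.72 cm.
m = −d_i/d_o = −(-51.72)/(215) = +0.241.
The image is virtual, upright and reduced, on the same side as the object.

m = +0.241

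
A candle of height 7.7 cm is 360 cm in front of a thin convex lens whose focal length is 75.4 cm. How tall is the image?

2.04 cm

1/d_i = 1/f − 1/d_o = 1/(75.40) − 1/(360) = 0.01048, so d_i = 95.38 cm.
m = −d_i/d_o = -0.2649.
|h_i| = |m|·h_o = 0.2649 × 7.7 = 2.04 cm. The image is real, inverted and reduced, on the far side of the lens.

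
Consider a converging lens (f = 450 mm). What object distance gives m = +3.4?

m = −d_i/d_o ⇒ d_i = −m·d_o.
1/f = 1/d_o + 1/d_i = 1/d_o − 1/(m·d_o) = (1 − 1/m)/d_o, so d_o = f(1 − 1/m) = (450.0)(1 − 1/(+3.4)) = 318 mm.

318 mm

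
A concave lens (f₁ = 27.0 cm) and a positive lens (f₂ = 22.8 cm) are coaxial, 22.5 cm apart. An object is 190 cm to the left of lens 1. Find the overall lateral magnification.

m = -0.122

f₁ = −27.0 cm (diverging).
Lens 1: 1/d_i1 = 1/(-27.0) − 1/(190) = -0.04230, so d_i1 = -23.64 cm; m₁ = −d_i1/d_o1 = +0.1244.
d_o2 = 22.5 − (-23.64) = 46.14 cm.
Lens 2: 1/d_i2 = 1/(22.8) − 1/(46.14) = 0.02219, so d_i2 = 45.07 cm; m₂ = −d_i2/d_o2 = -0.9769.
m = m₁·m₂ = (+0.1244)(-0.9769) = -0.122.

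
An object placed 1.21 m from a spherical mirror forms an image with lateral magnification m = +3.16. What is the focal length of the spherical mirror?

f = 1.77 m (concave)

m = −d_i/d_o ⇒ d_i = −m·d_o = −(+3.16)·(1.21) = -3.824 m.
1/f = 1/d_o + 1/d_i = 1/(1.21) + 1/(-3.824) = 0.5649, so f = 1.77 m.
Since f is positive, the spherical mirror is concave.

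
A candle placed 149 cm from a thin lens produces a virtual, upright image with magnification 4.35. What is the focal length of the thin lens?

f = 193 cm (converging)

m = −d_i/d_o ⇒ d_i = −m·d_o = −(+4.35)·(149) = -648.1 cm.
1/f = 1/d_o + 1/d_i = 1/(149) + 1/(-648.1) = 0.005168, so f = 193 cm.
Since f is positive, the thin lens is converging.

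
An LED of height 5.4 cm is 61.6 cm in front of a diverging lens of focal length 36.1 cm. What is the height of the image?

For a diverging lens, f = -36.1 cm.
1/d_i = 1/f − 1/d_o = 1/(-36.10) − 1/(61.6) = -0.04393, so d_i = -22.76 cm.
m = −d_i/d_o = +0.3695.
|h_i| = |m|·h_o = 0.3695 × 5.4 = 2.00 cm. The image is virtual, upright and reduced, on the same side as the object.

2.00 cm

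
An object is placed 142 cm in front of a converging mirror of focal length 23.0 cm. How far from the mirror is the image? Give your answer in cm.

Mirror equation: 1/q = 1/f − 1/p = 1/(23.00) − 1/(142) = 0.04348 − 0.007042 = 0.03644, so q = 27.4 cm.
The image is real, inverted and reduced, in front of the mirror.

27.4 cm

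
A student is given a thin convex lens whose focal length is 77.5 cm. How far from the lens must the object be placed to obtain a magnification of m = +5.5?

m = −d_i/d_o ⇒ d_i = −m·d_o.
1/f = 1/d_o + 1/d_i = 1/d_o − 1/(m·d_o) = (1 − 1/m)/d_o, so d_o = f(1 − 1/m) = (77.50)(1 − 1/(+5.5)) = 63.4 cm.

63.4 cm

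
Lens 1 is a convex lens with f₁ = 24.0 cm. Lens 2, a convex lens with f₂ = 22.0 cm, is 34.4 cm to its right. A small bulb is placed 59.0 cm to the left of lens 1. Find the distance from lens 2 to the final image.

4.75 cm

Lens 1: 1/d_i1 = 1/f₁ − 1/d_o1 = 1/(24.0) − 1/(59.0) = 0.02472, so d_i1 = 40.46 cm.
The intermediate image is 40.46 cm to the right of lens 1, which lies 6.060 cm to the right of lens 2 — a virtual object — so d_o2 = −6.060 cm.
Lens 2: 1/d_i2 = 1/f₂ − 1/d_o2 = 1/(22.0) − 1/(-6.060) = 0.2105, so d_i2 = 4.75 cm.
The final image is real, 4.75 cm to the right of lens 2 (overall magnification ≈ -0.54).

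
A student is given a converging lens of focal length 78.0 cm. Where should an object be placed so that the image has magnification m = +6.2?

65.4 cm

m = −d_i/d_o ⇒ d_i = −m·d_o.
1/f = 1/d_o + 1/d_i = 1/d_o − 1/(m·d_o) = (1 − 1/m)/d_o, so d_o = f(1 − 1/m) = (78.00)(1 − 1/(+6.2)) = 65.4 cm.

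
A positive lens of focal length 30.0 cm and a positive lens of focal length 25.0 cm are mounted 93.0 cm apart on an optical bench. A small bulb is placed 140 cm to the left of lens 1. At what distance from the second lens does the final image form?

46.0 cm

Lens 1: 1/d_i1 = 1/f₁ − 1/d_o1 = 1/(30.0) − 1/(140) = 0.02619, so d_i1 = 38.18 cm.
The intermediate image is 38.18 cm to the right of lens 1, which is 93.0 − (38.18) = 54.82 cm to the left of lens 2, so d_o2 = +54.82 cm.
Lens 2: 1/d_i2 = 1/f₂ − 1/d_o2 = 1/(25.0) − 1/(54.82) = 0.02176, so d_i2 = 46.0 cm.
The final image is real, 46.0 cm to the right of lens 2 (overall magnification ≈ 0.23).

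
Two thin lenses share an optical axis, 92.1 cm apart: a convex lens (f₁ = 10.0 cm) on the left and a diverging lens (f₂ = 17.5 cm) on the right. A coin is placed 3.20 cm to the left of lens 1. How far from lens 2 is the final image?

Lens 1: 1/d_i1 = 1/f₁ − 1/d_o1 = 1/(10.0) − 1/(3.20) = -0.2125, so d_i1 = -4.706 cm.
The intermediate image is 4.706 cm to the left of lens 1 (virtual), which is 92.1 − (-4.706) = 96.81 cm to the left of lens 2, so d_o2 = +96.81 cm.
Lens 2 is diverging, so f₂ = −17.5 cm.
Lens 2: 1/d_i2 = 1/f₂ − 1/d_o2 = 1/(-17.5) − 1/(96.81) = -0.06747, so d_i2 = -14.8 cm.
The final image is virtual, 14.8 cm to the left of lens 2 (overall magnification ≈ 0.23).

14.8 cm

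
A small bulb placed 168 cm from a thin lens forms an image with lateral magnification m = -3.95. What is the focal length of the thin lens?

m = −d_i/d_o ⇒ d_i = −m·d_o = −(-3.95)·(168) = 663.6 cm.
1/f = 1/d_o + 1/d_i = 1/(168) + 1/(663.6) = 0.007459, so f = 134 cm.
Since f is positive, the thin lens is converging.

f = 134 cm (converging)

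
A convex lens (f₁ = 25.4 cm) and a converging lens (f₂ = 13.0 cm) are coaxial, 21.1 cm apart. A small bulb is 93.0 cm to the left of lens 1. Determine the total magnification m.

Lens 1: 1/d_i1 = 1/(25.4) − 1/(93.0) = 0.02862, so d_i1 = 34.94 cm; m₁ = −d_i1/d_o1 = -0.3757.
d_o2 = 21.1 − (34.94) = -13.84 cm (virtual object).
Lens 2: 1/d_i2 = 1/(13.0) − 1/(-13.84) = 0.1492, so d_i2 = 6.703 cm; m₂ = −d_i2/d_o2 = +0.4844.
m = m₁·m₂ = (-0.3757)(+0.4844) = -0.182.

m = -0.182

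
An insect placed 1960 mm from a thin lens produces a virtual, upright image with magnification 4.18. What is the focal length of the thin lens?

f = 2580 mm (converging)

m = −d_i/d_o ⇒ d_i = −m·d_o = −(+4.18)·(1960) = -8193 mm.
1/f = 1/d_o + 1/d_i = 1/(1960) + 1/(-8193) = 0.0003881, so f = 2580 mm.
Since f is positive, the thin lens is converging.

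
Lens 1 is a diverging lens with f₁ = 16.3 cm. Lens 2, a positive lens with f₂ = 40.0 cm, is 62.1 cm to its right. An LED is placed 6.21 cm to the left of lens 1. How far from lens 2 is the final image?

Lens 1 is diverging, so f₁ = −16.3 cm.
Lens 1: 1/d_i1 = 1/f₁ − 1/d_o1 = 1/(-16.3) − 1/(6.21) = -0.2224, so d_i1 = -4.497 cm.
The intermediate image is 4.497 cm to the left of lens 1 (virtual), which is 62.1 − (-4.497) = 66.60 cm to the left of lens 2, so d_o2 = +66.60 cm.
Lens 2: 1/d_i2 = 1/f₂ − 1/d_o2 = 1/(40.0) − 1/(66.60) = 0.009985, so d_i2 = 100 cm.
The final image is real, 100 cm to the right of lens 2 (overall magnification ≈ -1.1).

100 cm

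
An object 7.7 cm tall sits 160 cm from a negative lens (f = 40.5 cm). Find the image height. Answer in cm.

For a negative lens, f = -40.5 cm.
1/d_i = 1/f − 1/d_o = 1/(-40.50) − 1/(160) = -0.03094, so d_i = -32.32 cm.
m = −d_i/d_o = +0.2020.
|h_i| = |m|·h_o = 0.2020 × 7.7 = 1.56 cm. The image is virtual, upright and reduced, on the same side as the object.

1.56 cm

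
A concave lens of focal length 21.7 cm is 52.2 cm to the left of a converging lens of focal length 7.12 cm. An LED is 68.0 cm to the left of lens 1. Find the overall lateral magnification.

m = -0.0280

f₁ = −21.7 cm (diverging).
Lens 1: 1/d_i1 = 1/(-21.7) − 1/(68.0) = -0.06079, so d_i1 = -16.45 cm; m₁ = −d_i1/d_o1 = +0.2419.
d_o2 = 52.2 − (-16.45) = 68.65 cm.
Lens 2: 1/d_i2 = 1/(7.12) − 1/(68.65) = 0.1259, so d_i2 = 7.944 cm; m₂ = −d_i2/d_o2 = -0.1157.
m = m₁·m₂ = (+0.2419)(-0.1157) = -0.0280.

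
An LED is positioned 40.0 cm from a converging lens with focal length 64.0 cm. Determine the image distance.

107 cm

Lens equation: 1/v = 1/f − 1/u = 1/(64.00) − 1/(40.0) = 0.01562 − 0.02500 = -0.009375, so v = -107 cm.
The image is virtual, upright and enlarged, on the same side as the object.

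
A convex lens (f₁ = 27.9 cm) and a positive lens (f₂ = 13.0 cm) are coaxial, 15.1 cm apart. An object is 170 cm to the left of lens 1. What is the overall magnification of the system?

Lens 1: 1/d_i1 = 1/(27.9) − 1/(170) = 0.02996, so d_i1 = 33.38 cm; m₁ = −d_i1/d_o1 = -0.1964.
d_o2 = 15.1 − (33.38) = -18.28 cm (virtual object).
Lens 2: 1/d_i2 = 1/(13.0) − 1/(-18.28) = 0.1316, so d_i2 = 7.597 cm; m₂ = −d_i2/d_o2 = +0.4156.
m = m₁·m₂ = (-0.1964)(+0.4156) = -0.0816.

m = -0.0816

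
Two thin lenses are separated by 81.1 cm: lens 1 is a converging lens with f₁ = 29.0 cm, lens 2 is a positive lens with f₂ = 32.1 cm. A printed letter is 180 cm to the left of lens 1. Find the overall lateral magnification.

m = +0.427

Lens 1: 1/d_i1 = 1/(29.0) − 1/(180) = 0.02893, so d_i1 = 34.57 cm; m₁ = −d_i1/d_o1 = -0.1921.
d_o2 = 81.1 − (34.57) = 46.53 cm.
Lens 2: 1/d_i2 = 1/(32.1) − 1/(46.53) = 0.009661, so d_i2 = 103.5 cm; m₂ = −d_i2/d_o2 = -2.225.
m = m₁·m₂ = (-0.1921)(-2.225) = +0.427.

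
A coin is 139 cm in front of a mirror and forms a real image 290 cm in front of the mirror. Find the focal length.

Real image ⇒ d_i = +290 cm.
1/f = 1/d_o + 1/d_i = 1/(139) + 1/(290) = 0.01064, so f = 94.0 cm.
Since f is positive, the mirror is concave.

f = 94.0 cm (concave)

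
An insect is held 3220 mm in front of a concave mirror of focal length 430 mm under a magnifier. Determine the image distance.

Mirror equation: 1/q = 1/f − 1/p = 1/(430.0) − 1/(3220) = 0.002326 − 0.0003106 = 0.002015, so q = 496 mm.
The image is real, inverted and reduced, in front of the mirror.

496 mm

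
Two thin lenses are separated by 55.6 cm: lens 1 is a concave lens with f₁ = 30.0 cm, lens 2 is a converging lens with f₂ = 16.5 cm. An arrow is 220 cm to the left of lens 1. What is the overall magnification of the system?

m = -0.0302

f₁ = −30.0 cm (diverging).
Lens 1: 1/d_i1 = 1/(-30.0) − 1/(220) = -0.03788, so d_i1 = -26.40 cm; m₁ = −d_i1/d_o1 = +0.1200.
d_o2 = 55.6 − (-26.40) = 82.00 cm.
Lens 2: 1/d_i2 = 1/(16.5) − 1/(82.00) = 0.04841, so d_i2 = 20.66 cm; m₂ = −d_i2/d_o2 = -0.2519.
m = m₁·m₂ = (+0.1200)(-0.2519) = -0.0302.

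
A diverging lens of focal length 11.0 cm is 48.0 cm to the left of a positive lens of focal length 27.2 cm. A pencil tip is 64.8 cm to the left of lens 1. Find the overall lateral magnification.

f₁ = −11.0 cm (diverging).
Lens 1: 1/d_i1 = 1/(-11.0) − 1/(64.8) = -0.1063, so d_i1 = -9.404 cm; m₁ = −d_i1/d_o1 = +0.1451.
d_o2 = 48.0 − (-9.404) = 57.40 cm.
Lens 2: 1/d_i2 = 1/(27.2) − 1/(57.40) = 0.01934, so d_i2 = 51.70 cm; m₂ = −d_i2/d_o2 = -0.9007.
m = m₁·m₂ = (+0.1451)(-0.9007) = -0.131.

m = -0.131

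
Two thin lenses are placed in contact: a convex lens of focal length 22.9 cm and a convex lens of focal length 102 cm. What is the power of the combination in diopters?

P = +5.35 D

P₁ = 1/f₁ = 1/(0.229 m) = +4.367 D; P₂ = 1/f₂ = 1/(1.02 m) = +0.9804 D.
For thin lenses in contact, P = P₁ + P₂ = (+4.367) + (+0.9804) = +5.35 D.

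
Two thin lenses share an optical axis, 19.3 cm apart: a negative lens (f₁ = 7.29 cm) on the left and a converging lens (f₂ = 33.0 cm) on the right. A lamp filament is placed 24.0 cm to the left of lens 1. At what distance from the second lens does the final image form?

Lens 1 is diverging, so f₁ = −7.29 cm.
Lens 1: 1/d_i1 = 1/f₁ − 1/d_o1 = 1/(-7.29) − 1/(24.0) = -0.1788, so d_i1 = -5.592 cm.
The intermediate image is 5.592 cm to the left of lens 1 (virtual), which is 19.3 − (-5.592) = 24.89 cm to the left of lens 2, so d_o2 = +24.89 cm.
Lens 2: 1/d_i2 = 1/f₂ − 1/d_o2 = 1/(33.0) − 1/(24.89) = -0.009874, so d_i2 = -101 cm.
The final image is virtual, 101 cm to the left of lens 2 (overall magnification ≈ 0.95).

101 cm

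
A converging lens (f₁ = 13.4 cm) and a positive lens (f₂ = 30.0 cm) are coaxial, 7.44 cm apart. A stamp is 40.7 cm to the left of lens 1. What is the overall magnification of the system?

Lens 1: 1/d_i1 = 1/(13.4) − 1/(40.7) = 0.05006, so d_i1 = 19.98 cm; m₁ = −d_i1/d_o1 = -0.4909.
d_o2 = 7.44 − (19.98) = -12.54 cm (virtual object).
Lens 2: 1/d_i2 = 1/(30.0) − 1/(-12.54) = 0.1131, so d_i2 = 8.843 cm; m₂ = −d_i2/d_o2 = +0.7052.
m = m₁·m₂ = (-0.4909)(+0.7052) = -0.346.

m = -0.346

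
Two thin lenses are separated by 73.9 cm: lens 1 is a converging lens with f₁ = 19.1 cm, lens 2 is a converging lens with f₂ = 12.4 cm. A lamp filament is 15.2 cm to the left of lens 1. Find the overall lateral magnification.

Lens 1: 1/d_i1 = 1/(19.1) − 1/(15.2) = -0.01343, so d_i1 = -74.44 cm; m₁ = −d_i1/d_o1 = +4.897.
d_o2 = 73.9 − (-74.44) = 148.3 cm.
Lens 2: 1/d_i2 = 1/(12.4) − 1/(148.3) = 0.07390, so d_i2 = 13.53 cm; m₂ = −d_i2/d_o2 = -0.09124.
m = m₁·m₂ = (+4.897)(-0.09124) = -0.447.

m = -0.447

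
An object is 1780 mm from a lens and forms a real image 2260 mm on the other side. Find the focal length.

f = 996 mm (converging)

Real image ⇒ d_i = +2260 mm.
1/f = 1/d_o + 1/d_i = 1/(1780) + 1/(2260) = 0.001004, so f = 996 mm.
Since f is positive, the lens is converging.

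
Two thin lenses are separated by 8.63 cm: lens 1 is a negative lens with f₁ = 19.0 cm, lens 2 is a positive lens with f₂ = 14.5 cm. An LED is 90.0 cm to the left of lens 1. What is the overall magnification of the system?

m = -0.257

f₁ = −19.0 cm (diverging).
Lens 1: 1/d_i1 = 1/(-19.0) − 1/(90.0) = -0.06374, so d_i1 = -15.69 cm; m₁ = −d_i1/d_o1 = +0.1743.
d_o2 = 8.63 − (-15.69) = 24.32 cm.
Lens 2: 1/d_i2 = 1/(14.5) − 1/(24.32) = 0.02785, so d_i2 = 35.91 cm; m₂ = −d_i2/d_o2 = -1.477.
m = m₁·m₂ = (+0.1743)(-1.477) = -0.257.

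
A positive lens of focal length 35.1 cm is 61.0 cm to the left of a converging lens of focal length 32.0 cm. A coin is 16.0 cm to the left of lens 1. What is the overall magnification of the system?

m = -1.01

Lens 1: 1/d_i1 = 1/(35.1) − 1/(16.0) = -0.03401, so d_i1 = -29.40 cm; m₁ = −d_i1/d_o1 = +1.837.
d_o2 = 61.0 − (-29.40) = 90.40 cm.
Lens 2: 1/d_i2 = 1/(32.0) − 1/(90.40) = 0.02019, so d_i2 = 49.53 cm; m₂ = −d_i2/d_o2 = -0.5479.
m = m₁·m₂ = (+1.837)(-0.5479) = -1.01.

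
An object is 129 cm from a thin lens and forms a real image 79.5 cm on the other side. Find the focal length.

Real image ⇒ d_i = +79.5 cm.
1/f = 1/d_o + 1/d_i = 1/(129) + 1/(79.5) = 0.02033, so f = 49.2 cm.
Since f is positive, the thin lens is converging.

f = 49.2 cm (converging)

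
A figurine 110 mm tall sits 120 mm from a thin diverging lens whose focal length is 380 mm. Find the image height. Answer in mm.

83.6 mm

For a diverging lens, f = -380 mm.
1/d_i = 1/f − 1/d_o = 1/(-380.0) − 1/(120) = -0.01096, so d_i = -91.20 mm.
m = −d_i/d_o = +0.7600.
|h_i| = |m|·h_o = 0.7600 × 110 = 83.6 mm. The image is virtual, upright and reduced, on the same side as the object.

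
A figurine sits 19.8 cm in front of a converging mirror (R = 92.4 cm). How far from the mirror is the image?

34.6 cm

f = R/2 = 92.4/2 = 46.20 cm.
Mirror equation: 1/d_i = 1/f − 1/d_o = 1/(46.20) − 1/(19.8) = 0.02165 − 0.05051 = -0.02886, so d_i = -34.6 cm.
The image is virtual, upright and enlarged, behind the mirror.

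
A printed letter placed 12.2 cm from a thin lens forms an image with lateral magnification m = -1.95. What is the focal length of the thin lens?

f = 8.06 cm (converging)

m = −d_i/d_o ⇒ d_i = −m·d_o = −(-1.95)·(12.2) = 23.79 cm.
1/f = 1/d_o + 1/d_i = 1/(12.2) + 1/(23.79) = 0.1240, so f = 8.06 cm.
Since f is positive, the thin lens is converging.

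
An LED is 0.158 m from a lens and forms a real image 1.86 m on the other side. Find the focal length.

Real image ⇒ d_i = +1.86 m.
1/f = 1/d_o + 1/d_i = 1/(0.158) + 1/(1.86) = 6.867, so f = 0.146 m.
Since f is positive, the lens is converging.

f = 0.146 m (converging)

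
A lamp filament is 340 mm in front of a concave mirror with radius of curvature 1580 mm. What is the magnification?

m = +1.76

f = R/2 = 1580/2 = 790.0 mm.
1/d_i = 1/f − 1/d_o = 1/(790.0) − 1/(340) = -0.001675, so d_i = -596.9 mm.
m = −d_i/d_o = −(-596.9)/(340) = +1.76.
The image is virtual, upright and enlarged, behind the mirror.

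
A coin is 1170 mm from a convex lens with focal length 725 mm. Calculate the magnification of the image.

m = -1.63

1/d_i = 1/f − 1/d_o = 1/(725.0) − 1/(1170) = 0.0005246, so d_i = 1906 mm.
m = −d_i/d_o = −(1906)/(1170) = -1.63.
The image is real, inverted and enlarged, on the far side of the lens.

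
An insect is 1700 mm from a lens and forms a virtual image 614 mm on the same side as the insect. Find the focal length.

f = -961 mm (diverging)

Virtual image ⇒ d_i = −614 mm.
1/f = 1/d_o + 1/d_i = 1/(1700) + 1/(-614) = -0.001040, so f = -961 mm.
Since f is negative, the lens is diverging.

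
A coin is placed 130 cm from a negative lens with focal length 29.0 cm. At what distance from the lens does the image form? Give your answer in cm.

For a negative lens, f = -29.0 cm.
Lens equation: 1/s_i = 1/f − 1/s_o = 1/(-29.00) − 1/(130) = -0.03448 − 0.007692 = -0.04218, so s_i = -23.7 cm.
The image is virtual, upright and reduced, on the same side as the object.

23.7 cm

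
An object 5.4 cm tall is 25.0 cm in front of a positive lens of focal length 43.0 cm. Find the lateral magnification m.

m = +2.39

1/d_i = 1/f − 1/d_o = 1/(43.00) − 1/(25.0) = -0.01674, so d_i = -59.72 cm.
m = −d_i/d_o = −(-59.72)/(25.0) = +2.39.
The image is virtual, upright and enlarged, on the same side as the object.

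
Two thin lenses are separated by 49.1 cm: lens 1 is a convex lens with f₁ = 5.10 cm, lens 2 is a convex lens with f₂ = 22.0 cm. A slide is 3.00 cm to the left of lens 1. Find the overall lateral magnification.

m = -1.55

Lens 1: 1/d_i1 = 1/(5.10) − 1/(3.00) = -0.1373, so d_i1 = -7.286 cm; m₁ = −d_i1/d_o1 = +2.429.
d_o2 = 49.1 − (-7.286) = 56.39 cm.
Lens 2: 1/d_i2 = 1/(22.0) − 1/(56.39) = 0.02772, so d_i2 = 36.07 cm; m₂ = −d_i2/d_o2 = -0.6397.
m = m₁·m₂ = (+2.429)(-0.6397) = -1.55.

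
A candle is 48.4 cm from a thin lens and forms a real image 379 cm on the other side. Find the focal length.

f = 42.9 cm (converging)

Real image ⇒ d_i = +379 cm.
1/f = 1/d_o + 1/d_i = 1/(48.4) + 1/(379) = 0.02330, so f = 42.9 cm.
Since f is positive, the thin lens is converging.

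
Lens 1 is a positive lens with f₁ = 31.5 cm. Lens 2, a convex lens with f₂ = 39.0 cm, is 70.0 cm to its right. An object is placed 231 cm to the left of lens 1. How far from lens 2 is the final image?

239 cm

Lens 1: 1/d_i1 = 1/f₁ − 1/d_o1 = 1/(31.5) − 1/(231) = 0.02742, so d_i1 = 36.47 cm.
The intermediate image is 36.47 cm to the right of lens 1, which is 70.0 − (36.47) = 33.53 cm to the left of lens 2, so d_o2 = +33.53 cm.
Lens 2: 1/d_i2 = 1/f₂ − 1/d_o2 = 1/(39.0) − 1/(33.53) = -0.004183, so d_i2 = -239 cm.
The final image is virtual, 239 cm to the left of lens 2 (overall magnification ≈ -1.1).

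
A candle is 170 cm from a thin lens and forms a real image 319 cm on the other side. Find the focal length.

Real image ⇒ d_i = +319 cm.
1/f = 1/d_o + 1/d_i = 1/(170) + 1/(319) = 0.009017, so f = 111 cm.
Since f is positive, the thin lens is converging.

f = 111 cm (converging)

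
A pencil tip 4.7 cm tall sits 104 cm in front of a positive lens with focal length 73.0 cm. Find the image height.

1/d_i = 1/f − 1/d_o = 1/(73.00) − 1/(104) = 0.004083, so d_i = 244.9 cm.
m = −d_i/d_o = -2.355.
|h_i| = |m|·h_o = 2.355 × 4.7 = 11.1 cm. The image is real, inverted and enlarged, on the far side of the lens.

11.1 cm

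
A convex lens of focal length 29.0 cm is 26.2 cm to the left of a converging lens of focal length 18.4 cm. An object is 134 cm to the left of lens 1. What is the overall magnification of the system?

m = -0.174

Lens 1: 1/d_i1 = 1/(29.0) − 1/(134) = 0.02702, so d_i1 = 37.01 cm; m₁ = −d_i1/d_o1 = -0.2762.
d_o2 = 26.2 − (37.01) = -10.81 cm (virtual object).
Lens 2: 1/d_i2 = 1/(18.4) − 1/(-10.81) = 0.1469, so d_i2 = 6.809 cm; m₂ = −d_i2/d_o2 = +0.6299.
m = m₁·m₂ = (-0.2762)(+0.6299) = -0.174.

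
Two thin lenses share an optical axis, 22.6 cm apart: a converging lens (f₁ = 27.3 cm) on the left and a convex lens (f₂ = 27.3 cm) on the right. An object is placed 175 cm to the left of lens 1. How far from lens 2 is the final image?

7.18 cm

Lens 1: 1/d_i1 = 1/f₁ − 1/d_o1 = 1/(27.3) − 1/(175) = 0.03092, so d_i1 = 32.35 cm.
The intermediate image is 32.35 cm to the right of lens 1, which lies 9.750 cm to the right of lens 2 — a virtual object — so d_o2 = −9.750 cm.
Lens 2: 1/d_i2 = 1/f₂ − 1/d_o2 = 1/(27.3) − 1/(-9.750) = 0.1392, so d_i2 = 7.18 cm.
The final image is real, 7.18 cm to the right of lens 2 (overall magnification ≈ -0.14).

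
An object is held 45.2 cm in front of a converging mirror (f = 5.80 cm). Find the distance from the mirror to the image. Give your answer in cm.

6.65 cm

Mirror equation: 1/d_i = 1/f − 1/d_o = 1/(5.800) − 1/(45.2) = 0.1724 − 0.02212 = 0.1503, so d_i = 6.65 cm.
The image is real, inverted and reduced, in front of the mirror.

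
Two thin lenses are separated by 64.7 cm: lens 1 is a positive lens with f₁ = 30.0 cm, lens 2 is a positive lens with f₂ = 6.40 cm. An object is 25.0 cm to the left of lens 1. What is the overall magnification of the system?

m = -0.184

Lens 1: 1/d_i1 = 1/(30.0) − 1/(25.0) = -0.006667, so d_i1 = -150.0 cm; m₁ = −d_i1/d_o1 = +6.000.
d_o2 = 64.7 − (-150.0) = 214.7 cm.
Lens 2: 1/d_i2 = 1/(6.40) − 1/(214.7) = 0.1516, so d_i2 = 6.597 cm; m₂ = −d_i2/d_o2 = -0.03072.
m = m₁·m₂ = (+6.000)(-0.03072) = -0.184.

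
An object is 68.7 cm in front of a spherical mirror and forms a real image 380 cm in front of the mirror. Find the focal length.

Real image ⇒ d_i = +380 cm.
1/f = 1/d_o + 1/d_i = 1/(68.7) + 1/(380) = 0.01719, so f = 58.2 cm.
Since f is positive, the spherical mirror is concave.

f = 58.2 cm (concave)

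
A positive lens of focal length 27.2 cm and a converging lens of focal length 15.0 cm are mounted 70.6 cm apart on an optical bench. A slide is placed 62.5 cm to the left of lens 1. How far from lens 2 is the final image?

45.2 cm

Lens 1: 1/d_i1 = 1/f₁ − 1/d_o1 = 1/(27.2) − 1/(62.5) = 0.02076, so d_i1 = 48.16 cm.
The intermediate image is 48.16 cm to the right of lens 1, which is 70.6 − (48.16) = 22.44 cm to the left of lens 2, so d_o2 = +22.44 cm.
Lens 2: 1/d_i2 = 1/f₂ − 1/d_o2 = 1/(15.0) − 1/(22.44) = 0.02210, so d_i2 = 45.2 cm.
The final image is real, 45.2 cm to the right of lens 2 (overall magnification ≈ 1.6).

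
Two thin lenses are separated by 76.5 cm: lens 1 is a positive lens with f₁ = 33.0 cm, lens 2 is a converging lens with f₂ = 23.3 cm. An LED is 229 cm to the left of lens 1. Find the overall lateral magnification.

m = +0.268

Lens 1: 1/d_i1 = 1/(33.0) − 1/(229) = 0.02594, so d_i1 = 38.56 cm; m₁ = −d_i1/d_o1 = -0.1684.
d_o2 = 76.5 − (38.56) = 37.94 cm.
Lens 2: 1/d_i2 = 1/(23.3) − 1/(37.94) = 0.01656, so d_i2 = 60.38 cm; m₂ = −d_i2/d_o2 = -1.592.
m = m₁·m₂ = (-0.1684)(-1.592) = +0.268.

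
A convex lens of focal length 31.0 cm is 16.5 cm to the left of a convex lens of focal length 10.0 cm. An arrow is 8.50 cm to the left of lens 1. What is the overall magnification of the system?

Lens 1: 1/d_i1 = 1/(31.0) − 1/(8.50) = -0.08539, so d_i1 = -11.71 cm; m₁ = −d_i1/d_o1 = +1.378.
d_o2 = 16.5 − (-11.71) = 28.21 cm.
Lens 2: 1/d_i2 = 1/(10.0) − 1/(28.21) = 0.06455, so d_i2 = 15.49 cm; m₂ = −d_i2/d_o2 = -0.5491.
m = m₁·m₂ = (+1.378)(-0.5491) = -0.757.

m = -0.757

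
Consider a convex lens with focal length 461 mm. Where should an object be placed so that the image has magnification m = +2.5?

277 mm

m = −d_i/d_o ⇒ d_i = −m·d_o.
1/f = 1/d_o + 1/d_i = 1/d_o − 1/(m·d_o) = (1 − 1/m)/d_o, so d_o = f(1 − 1/m) = (461.0)(1 − 1/(+2.5)) = 277 mm.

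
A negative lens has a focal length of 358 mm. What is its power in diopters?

For a negative lens, f = −358 mm.
f = -35.8 cm = -0.358 m.
P = 1/f = 1/(-0.358 m) = -2.79 D.

P = -2.79 D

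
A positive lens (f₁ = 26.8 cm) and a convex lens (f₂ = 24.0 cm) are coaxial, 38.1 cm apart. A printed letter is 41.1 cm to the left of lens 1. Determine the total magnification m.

m = -0.715

Lens 1: 1/d_i1 = 1/(26.8) − 1/(41.1) = 0.01298, so d_i1 = 77.03 cm; m₁ = −d_i1/d_o1 = -1.874.
d_o2 = 38.1 − (77.03) = -38.93 cm (virtual object).
Lens 2: 1/d_i2 = 1/(24.0) − 1/(-38.93) = 0.06735, so d_i2 = 14.85 cm; m₂ = −d_i2/d_o2 = +0.3814.
m = m₁·m₂ = (-1.874)(+0.3814) = -0.715.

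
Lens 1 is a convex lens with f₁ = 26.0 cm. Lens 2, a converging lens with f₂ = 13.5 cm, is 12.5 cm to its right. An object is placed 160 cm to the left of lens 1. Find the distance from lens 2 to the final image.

Lens 1: 1/d_i1 = 1/f₁ − 1/d_o1 = 1/(26.0) − 1/(160) = 0.03221, so d_i1 = 31.04 cm.
The intermediate image is 31.04 cm to the right of lens 1, which lies 18.54 cm to the right of lens 2 — a virtual object — so d_o2 = −18.54 cm.
Lens 2: 1/d_i2 = 1/f₂ − 1/d_o2 = 1/(13.5) − 1/(-18.54) = 0.1280, so d_i2 = 7.81 cm.
The final image is real, 7.81 cm to the right of lens 2 (overall magnification ≈ -0.082).

7.81 cm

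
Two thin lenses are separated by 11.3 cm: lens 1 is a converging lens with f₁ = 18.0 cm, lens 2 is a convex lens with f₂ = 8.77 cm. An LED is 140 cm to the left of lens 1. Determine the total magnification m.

m = -0.0714

Lens 1: 1/d_i1 = 1/(18.0) − 1/(140) = 0.04841, so d_i1 = 20.66 cm; m₁ = −d_i1/d_o1 = -0.1476.
d_o2 = 11.3 − (20.66) = -9.360 cm (virtual object).
Lens 2: 1/d_i2 = 1/(8.77) − 1/(-9.360) = 0.2209, so d_i2 = 4.528 cm; m₂ = −d_i2/d_o2 = +0.4837.
m = m₁·m₂ = (-0.1476)(+0.4837) = -0.0714.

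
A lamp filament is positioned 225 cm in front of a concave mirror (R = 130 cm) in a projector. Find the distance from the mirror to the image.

f = R/2 = 130/2 = 65.00 cm.
Mirror equation: 1/v = 1/f − 1/u = 1/(65.00) − 1/(225) = 0.01538 − 0.004444 = 0.01094, so v = 91.4 cm.
The image is real, inverted and reduced, in front of the mirror.

91.4 cm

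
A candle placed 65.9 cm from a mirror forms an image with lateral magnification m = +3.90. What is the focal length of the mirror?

f = 88.6 cm (concave)

m = −d_i/d_o ⇒ d_i = −m·d_o = −(+3.90)·(65.9) = -257.0 cm.
1/f = 1/d_o + 1/d_i = 1/(65.9) + 1/(-257.0) = 0.01128, so f = 88.6 cm.
Since f is positive, the mirror is concave.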